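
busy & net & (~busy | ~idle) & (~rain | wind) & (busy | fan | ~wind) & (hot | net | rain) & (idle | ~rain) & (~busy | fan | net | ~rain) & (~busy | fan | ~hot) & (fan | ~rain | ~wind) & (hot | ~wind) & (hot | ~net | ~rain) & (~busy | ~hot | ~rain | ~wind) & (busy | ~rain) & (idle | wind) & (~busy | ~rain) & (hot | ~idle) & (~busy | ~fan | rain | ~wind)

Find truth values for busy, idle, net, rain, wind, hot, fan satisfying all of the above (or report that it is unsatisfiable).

Case busy = True:
  (net) forces net = True.
  (~busy | ~idle) forces idle = False.
  (idle | ~rain) forces rain = False.
  (idle | wind) forces wind = True.
  (hot | ~wind) forces hot = True.
  (~busy | fan | ~hot) forces fan = True.
  Clause (~busy | ~fan | rain | ~wind) is falsified — contradiction.
Case busy = False:
  Clause (busy) is falsified — contradiction.
Both cases fail, so the formula is unsatisfiable.

Unsatisfiable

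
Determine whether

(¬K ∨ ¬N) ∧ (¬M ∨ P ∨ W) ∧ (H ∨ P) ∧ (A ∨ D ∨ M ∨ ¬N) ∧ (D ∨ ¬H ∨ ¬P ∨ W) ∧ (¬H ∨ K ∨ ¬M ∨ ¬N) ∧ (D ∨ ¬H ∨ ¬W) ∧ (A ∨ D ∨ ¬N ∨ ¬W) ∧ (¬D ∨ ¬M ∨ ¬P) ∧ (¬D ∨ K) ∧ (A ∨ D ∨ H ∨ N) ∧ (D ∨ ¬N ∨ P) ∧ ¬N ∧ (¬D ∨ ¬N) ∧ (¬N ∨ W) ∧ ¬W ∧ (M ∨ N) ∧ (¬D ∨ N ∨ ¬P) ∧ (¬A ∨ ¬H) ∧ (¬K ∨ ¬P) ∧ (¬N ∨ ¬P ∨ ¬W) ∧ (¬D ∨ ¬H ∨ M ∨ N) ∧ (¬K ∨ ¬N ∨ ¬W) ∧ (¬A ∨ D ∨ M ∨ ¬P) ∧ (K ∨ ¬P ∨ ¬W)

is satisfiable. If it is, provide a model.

A = True, H = False, K = False, P = True, W = False, N = False, M = True, D = False

Unit clause (¬N) forces N = False.
Unit clause (¬W) forces W = False.
In (M ∨ N) only M is left, so M = True.
In (¬M ∨ P ∨ W) only P is left, so P = True.
In (¬D ∨ ¬M ∨ ¬P) only ¬D is left, so D = False.
In (¬K ∨ ¬P) only ¬K is left, so K = False.
In (D ∨ ¬H ∨ ¬P ∨ W) only ¬H is left, so H = False.
In (A ∨ D ∨ H ∨ N) only A is left, so A = True.
All clauses satisfied.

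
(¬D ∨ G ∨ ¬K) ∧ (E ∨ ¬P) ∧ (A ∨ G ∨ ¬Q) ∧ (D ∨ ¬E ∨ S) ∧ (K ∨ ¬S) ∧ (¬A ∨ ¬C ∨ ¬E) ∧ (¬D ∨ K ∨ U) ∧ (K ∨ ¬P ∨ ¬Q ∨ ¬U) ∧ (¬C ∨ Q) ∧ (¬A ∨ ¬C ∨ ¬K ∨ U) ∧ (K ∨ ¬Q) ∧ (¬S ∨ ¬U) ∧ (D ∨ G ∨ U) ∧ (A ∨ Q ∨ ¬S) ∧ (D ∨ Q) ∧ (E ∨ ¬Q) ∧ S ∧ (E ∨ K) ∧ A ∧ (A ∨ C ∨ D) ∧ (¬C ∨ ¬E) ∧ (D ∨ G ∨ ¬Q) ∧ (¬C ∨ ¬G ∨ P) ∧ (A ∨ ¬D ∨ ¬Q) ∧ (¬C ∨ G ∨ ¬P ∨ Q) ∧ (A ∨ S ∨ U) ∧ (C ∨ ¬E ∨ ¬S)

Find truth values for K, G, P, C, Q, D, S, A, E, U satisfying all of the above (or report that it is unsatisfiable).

Unit clause (S) forces S = True.
Unit clause (A) forces A = True.
In (K ∨ ¬S) only K is left, so K = True.
In (¬S ∨ ¬U) only ¬U is left, so U = False.
In (¬A ∨ ¬C ∨ ¬K ∨ U) only ¬C is left, so C = False.
In (C ∨ ¬E ∨ ¬S) only ¬E is left, so E = False.
In (E ∨ ¬P) only ¬P is left, so P = False.
In (E ∨ ¬Q) only ¬Q is left, so Q = False.
In (D ∨ Q) only D is left, so D = True.
In (¬D ∨ G ∨ ¬K) only G is left, so G = True.
All clauses satisfied.

K = True, G = True, P = False, C = False, Q = False, D = True, S = True, A = True, E = False, U = False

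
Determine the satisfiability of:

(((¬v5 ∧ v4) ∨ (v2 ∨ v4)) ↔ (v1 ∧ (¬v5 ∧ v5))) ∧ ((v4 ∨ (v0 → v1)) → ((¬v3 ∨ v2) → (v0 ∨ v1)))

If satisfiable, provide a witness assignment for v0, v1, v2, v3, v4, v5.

v0: False, v1: True, v2: False, v3: False, v4: False, v5: True

  ((¬v5 ∧ v4) ∨ (v2 ∨ v4)) ↔ (v1 ∧ (¬v5 ∧ v5)) = True
    (¬v5 ∧ v4) ∨ (v2 ∨ v4) = False
      ¬v5 ∧ v4 = False
        ¬v5 = False
      v2 ∨ v4 = False
    v1 ∧ (¬v5 ∧ v5) = False
      ¬v5 ∧ v5 = False
        ¬v5 = False
  (v4 ∨ (v0 → v1)) → ((¬v3 ∨ v2) → (v0 ∨ v1)) = True
    v4 ∨ (v0 → v1) = True
      v0 → v1 = True
    (¬v3 ∨ v2) → (v0 ∨ v1) = True
      ¬v3 ∨ v2 = True
        ¬v3 = True
      v0 ∨ v1 = True
Both conjuncts True, so the formula holds.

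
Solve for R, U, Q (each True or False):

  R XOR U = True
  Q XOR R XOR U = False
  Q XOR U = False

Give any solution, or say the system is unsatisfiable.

R = False, U = True, Q = True

R XOR U = F XOR T = True ✓
Q XOR R XOR U = T XOR F XOR T = False ✓
Q XOR U = T XOR T = False ✓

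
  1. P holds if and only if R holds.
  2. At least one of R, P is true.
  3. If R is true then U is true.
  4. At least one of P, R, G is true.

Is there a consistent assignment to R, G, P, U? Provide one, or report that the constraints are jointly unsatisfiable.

R = True, G = False, P = True, U = True

  (1) P=T, R=T — same ✓
  (2) {R, P}: 2 true — at least one ✓
  (3) R=T ⇒ U: T ✓
  (4) {P, R, G}: 2 true — at least one ✓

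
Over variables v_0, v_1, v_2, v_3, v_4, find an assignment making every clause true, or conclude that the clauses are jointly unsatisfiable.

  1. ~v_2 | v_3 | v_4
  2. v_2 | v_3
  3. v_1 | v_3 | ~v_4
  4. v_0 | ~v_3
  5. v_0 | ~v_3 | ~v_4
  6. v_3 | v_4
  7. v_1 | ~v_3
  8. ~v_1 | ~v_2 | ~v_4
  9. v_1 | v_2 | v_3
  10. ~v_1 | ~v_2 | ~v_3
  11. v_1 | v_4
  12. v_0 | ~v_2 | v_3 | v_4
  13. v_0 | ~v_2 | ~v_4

Try v_0 = False:
  (v_0 | ~v_3) forces v_3 = False.
  (v_2 | v_3) forces v_2 = True.
  (~v_2 | v_3 | v_4) forces v_4 = True.
  clause (v_0 | ~v_2 | ~v_4) is falsified — backtrack.
So v_0 = True.
Try v_1 = False:
  (v_1 | ~v_3) forces v_3 = False.
  (v_2 | v_3) forces v_2 = True.
  (~v_2 | v_3 | v_4) forces v_4 = True.
  clause (v_1 | v_3 | ~v_4) is falsified — backtrack.
So v_1 = True.
Try v_2 = True:
  (~v_1 | ~v_2 | ~v_4) forces v_4 = False.
  (~v_2 | v_3 | v_4) forces v_3 = True.
  clause (~v_1 | ~v_2 | ~v_3) is falsified — backtrack.
So v_2 = False.
  then (v_2 | v_3) forces v_3 = True.
Set v_4 = True.
All clauses satisfied.

v_0 = True, v_1 = True, v_2 = False, v_3 = True, v_4 = True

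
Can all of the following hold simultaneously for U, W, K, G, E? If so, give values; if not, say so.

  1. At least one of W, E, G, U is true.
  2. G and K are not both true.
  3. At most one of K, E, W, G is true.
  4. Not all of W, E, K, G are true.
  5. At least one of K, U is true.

U=T, W=F, K=T, G=F, E=F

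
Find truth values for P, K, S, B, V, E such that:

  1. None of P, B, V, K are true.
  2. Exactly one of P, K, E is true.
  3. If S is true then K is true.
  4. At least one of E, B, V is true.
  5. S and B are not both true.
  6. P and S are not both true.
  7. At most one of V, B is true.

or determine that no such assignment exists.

P = False, K = False, S = False, B = False, V = False, E = True

  (1) {P, B, V, K}: 0 true — none ✓
  (2) {P, K, E}: 1 true — exactly one ✓
  (3) S=F ⇒ K: vacuous ✓
  (4) {E, B, V}: 1 true — at least one ✓
  (5) S=F, B=F — not both ✓
  (6) P=F, S=F — not both ✓
  (7) {V, B}: 0 true — at most one ✓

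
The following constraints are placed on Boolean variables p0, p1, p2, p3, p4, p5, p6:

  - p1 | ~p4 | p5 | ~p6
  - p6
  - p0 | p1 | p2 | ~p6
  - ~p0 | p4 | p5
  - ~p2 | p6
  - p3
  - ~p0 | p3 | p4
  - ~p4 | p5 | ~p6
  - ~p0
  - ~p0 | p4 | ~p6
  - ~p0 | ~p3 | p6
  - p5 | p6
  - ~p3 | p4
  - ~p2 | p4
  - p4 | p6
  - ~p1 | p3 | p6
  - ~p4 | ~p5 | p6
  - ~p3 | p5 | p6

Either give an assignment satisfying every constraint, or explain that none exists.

p0 = False; p1 = True; p2 = False; p3 = True; p4 = True; p5 = True; p6 = True

Unit clause (p6) forces p6 = True.
Unit clause (p3) forces p3 = True.
Unit clause (~p0) forces p0 = False.
In (~p3 | p4) only p4 is left, so p4 = True.
In (~p4 | p5 | ~p6) only p5 is left, so p5 = True.
Set p1 = True.
Set p2 = False.
All clauses satisfied.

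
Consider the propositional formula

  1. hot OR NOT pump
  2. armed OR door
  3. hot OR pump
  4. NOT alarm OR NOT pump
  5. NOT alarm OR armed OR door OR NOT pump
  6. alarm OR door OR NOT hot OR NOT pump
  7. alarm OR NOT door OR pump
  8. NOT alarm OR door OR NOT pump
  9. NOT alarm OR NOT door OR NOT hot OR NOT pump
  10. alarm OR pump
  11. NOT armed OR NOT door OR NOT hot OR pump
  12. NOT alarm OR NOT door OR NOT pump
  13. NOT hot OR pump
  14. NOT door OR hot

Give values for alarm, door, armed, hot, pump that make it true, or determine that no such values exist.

alarm=F, door=T, armed=F, hot=T, pump=T

Try alarm = True:
  (NOT alarm OR NOT pump) forces pump = False.
  (hot OR pump) forces hot = True.
  clause (NOT hot OR pump) is falsified — backtrack.
So alarm = False.
  then (alarm OR pump) forces pump = True.
  then (hot OR NOT pump) forces hot = True.
  then (alarm OR door OR NOT hot OR NOT pump) forces door = True.
Set armed = False.
All clauses satisfied.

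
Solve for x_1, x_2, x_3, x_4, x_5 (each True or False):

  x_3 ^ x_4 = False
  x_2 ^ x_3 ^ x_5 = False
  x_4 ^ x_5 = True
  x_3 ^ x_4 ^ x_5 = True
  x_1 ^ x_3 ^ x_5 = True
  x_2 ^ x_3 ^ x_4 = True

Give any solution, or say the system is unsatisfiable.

x_1 = False, x_2 = True, x_3 = False, x_4 = False, x_5 = True

x_3 ^ x_4 = F ^ F = False ✓
x_2 ^ x_3 ^ x_5 = T ^ F ^ T = False ✓
x_4 ^ x_5 = F ^ T = True ✓
x_3 ^ x_4 ^ x_5 = F ^ F ^ T = True ✓
x_1 ^ x_3 ^ x_5 = F ^ F ^ T = True ✓
x_2 ^ x_3 ^ x_4 = T ^ F ^ F = True ✓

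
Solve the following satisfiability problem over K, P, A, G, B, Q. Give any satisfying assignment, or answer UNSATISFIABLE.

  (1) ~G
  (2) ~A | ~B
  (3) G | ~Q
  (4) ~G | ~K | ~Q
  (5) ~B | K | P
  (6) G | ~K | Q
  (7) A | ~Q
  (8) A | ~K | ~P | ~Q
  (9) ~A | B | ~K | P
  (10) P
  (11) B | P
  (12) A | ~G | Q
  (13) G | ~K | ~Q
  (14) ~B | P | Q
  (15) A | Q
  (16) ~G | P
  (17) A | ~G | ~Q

Unit clause (~G) forces G = False.
In (G | ~Q) only ~Q is left, so Q = False.
In (G | ~K | Q) only ~K is left, so K = False.
Unit clause (P) forces P = True.
In (A | Q) only A is left, so A = True.
In (~A | ~B) only ~B is left, so B = False.
All clauses satisfied.

K=F; P=T; A=T; G=F; B=F; Q=F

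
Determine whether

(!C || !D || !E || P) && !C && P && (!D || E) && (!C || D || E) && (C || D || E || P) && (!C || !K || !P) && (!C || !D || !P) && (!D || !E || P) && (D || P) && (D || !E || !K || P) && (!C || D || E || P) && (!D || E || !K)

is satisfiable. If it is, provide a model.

E = True, P = True, K = True, D = True, C = False

Unit clause (!C) forces C = False.
Unit clause (P) forces P = True.
Set E = True.
Set K = True.
Set D = True.
All clauses satisfied.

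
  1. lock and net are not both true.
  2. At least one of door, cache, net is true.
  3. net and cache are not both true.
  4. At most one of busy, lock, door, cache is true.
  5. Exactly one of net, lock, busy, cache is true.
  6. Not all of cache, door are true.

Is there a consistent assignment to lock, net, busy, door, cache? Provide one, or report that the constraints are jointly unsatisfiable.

lock = False, net = False, busy = False, door = False, cache = True

  (1) lock=F, net=F — not both ✓
  (2) {door, cache, net}: 1 true — at least one ✓
  (3) net=F, cache=T — not both ✓
  (4) {busy, lock, door, cache}: 1 true — at most one ✓
  (5) {net, lock, busy, cache}: 1 true — exactly one ✓
  (6) {cache, door}: 1/2 true — not all ✓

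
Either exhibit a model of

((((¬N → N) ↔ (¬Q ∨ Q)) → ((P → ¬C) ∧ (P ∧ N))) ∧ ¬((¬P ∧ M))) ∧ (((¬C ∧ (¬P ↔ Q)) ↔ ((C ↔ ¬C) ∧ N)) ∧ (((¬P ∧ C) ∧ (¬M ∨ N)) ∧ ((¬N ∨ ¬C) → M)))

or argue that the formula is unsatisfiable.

The formula is unsatisfiable.

Case C = True: the formula simplifies to ((((¬N → N) ↔ (¬Q ∨ Q)) → (¬P ∧ (P ∧ N))) ∧ ¬((¬P ∧ M))) ∧ ((¬P ∧ (¬M ∨ N)) ∧ (¬N → M)).
  P = True: the conjunct ¬P is False.
  P = False: simplifies to (¬(((¬N → N) ↔ (¬Q ∨ Q))) ∧ ¬M) ∧ ((¬M ∨ N) ∧ (¬N → M)).
    M = True: the conjunct ¬M is False.
    M = False: simplifies to ¬(((¬N → N) ↔ (¬Q ∨ Q))) ∧ N.
      N = True: simplifies to ¬((¬Q ∨ Q)).
        Q = True: this becomes ¬((False ∨ True)) = False.
        Q = False: this becomes ¬((True ∨ False)) = False.
      N = False: the conjunct N is False.
Case C = False: the conjunct C is False.
Both cases fail — unsatisfiable.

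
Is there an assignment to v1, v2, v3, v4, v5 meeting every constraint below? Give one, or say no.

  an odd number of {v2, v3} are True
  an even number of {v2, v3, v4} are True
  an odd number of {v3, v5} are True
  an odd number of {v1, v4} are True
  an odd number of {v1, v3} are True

v1 = False; v2 = False; v3 = True; v4 = True; v5 = False

{v2, v3}: 1 true → odd ✓
{v2, v3, v4}: 2 true → even ✓
{v3, v5}: 1 true → odd ✓
{v1, v4}: 1 true → odd ✓
{v1, v3}: 1 true → odd ✓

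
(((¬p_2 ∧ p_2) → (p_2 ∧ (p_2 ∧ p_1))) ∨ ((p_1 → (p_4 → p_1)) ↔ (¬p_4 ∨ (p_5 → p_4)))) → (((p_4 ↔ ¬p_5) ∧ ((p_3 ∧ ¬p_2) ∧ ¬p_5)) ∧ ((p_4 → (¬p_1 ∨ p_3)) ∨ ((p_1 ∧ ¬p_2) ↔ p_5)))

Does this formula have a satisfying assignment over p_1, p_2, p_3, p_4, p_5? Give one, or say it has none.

p_1=F, p_2=F, p_3=T, p_4=T, p_5=F

  (((¬p_2 ∧ p_2) → (p_2 ∧ (p_2 ∧ p_1))) ∨ ((p_1 → (p_4 → p_1)) ↔ (¬p_4 ∨ (p_5 → p_4)))) → (((p_4 ↔ ¬p_5) ∧ ((p_3 ∧ ¬p_2) ∧ ¬p_5)) ∧ ((p_4 → (¬p_1 ∨ p_3)) ∨ ((p_1 ∧ ¬p_2) ↔ p_5))) = True
    ((¬p_2 ∧ p_2) → (p_2 ∧ (p_2 ∧ p_1))) ∨ ((p_1 → (p_4 → p_1)) ↔ (¬p_4 ∨ (p_5 → p_4))) = True
      (¬p_2 ∧ p_2) → (p_2 ∧ (p_2 ∧ p_1)) = True
        ¬p_2 ∧ p_2 = False
          ¬p_2 = True
        p_2 ∧ (p_2 ∧ p_1) = False
          p_2 ∧ p_1 = False
      (p_1 → (p_4 → p_1)) ↔ (¬p_4 ∨ (p_5 → p_4)) = True
        p_1 → (p_4 → p_1) = True
          p_4 → p_1 = False
        ¬p_4 ∨ (p_5 → p_4) = True
          ¬p_4 = False
          p_5 → p_4 = True
    ((p_4 ↔ ¬p_5) ∧ ((p_3 ∧ ¬p_2) ∧ ¬p_5)) ∧ ((p_4 → (¬p_1 ∨ p_3)) ∨ ((p_1 ∧ ¬p_2) ↔ p_5)) = True
      (p_4 ↔ ¬p_5) ∧ ((p_3 ∧ ¬p_2) ∧ ¬p_5) = True
        p_4 ↔ ¬p_5 = True
          ¬p_5 = True
        (p_3 ∧ ¬p_2) ∧ ¬p_5 = True
          p_3 ∧ ¬p_2 = True
            ¬p_2 = True
          ¬p_5 = True
      (p_4 → (¬p_1 ∨ p_3)) ∨ ((p_1 ∧ ¬p_2) ↔ p_5) = True
        p_4 → (¬p_1 ∨ p_3) = True
          ¬p_1 ∨ p_3 = True
            ¬p_1 = True
        (p_1 ∧ ¬p_2) ↔ p_5 = True
          p_1 ∧ ¬p_2 = False
            ¬p_2 = True
The formula evaluates to True.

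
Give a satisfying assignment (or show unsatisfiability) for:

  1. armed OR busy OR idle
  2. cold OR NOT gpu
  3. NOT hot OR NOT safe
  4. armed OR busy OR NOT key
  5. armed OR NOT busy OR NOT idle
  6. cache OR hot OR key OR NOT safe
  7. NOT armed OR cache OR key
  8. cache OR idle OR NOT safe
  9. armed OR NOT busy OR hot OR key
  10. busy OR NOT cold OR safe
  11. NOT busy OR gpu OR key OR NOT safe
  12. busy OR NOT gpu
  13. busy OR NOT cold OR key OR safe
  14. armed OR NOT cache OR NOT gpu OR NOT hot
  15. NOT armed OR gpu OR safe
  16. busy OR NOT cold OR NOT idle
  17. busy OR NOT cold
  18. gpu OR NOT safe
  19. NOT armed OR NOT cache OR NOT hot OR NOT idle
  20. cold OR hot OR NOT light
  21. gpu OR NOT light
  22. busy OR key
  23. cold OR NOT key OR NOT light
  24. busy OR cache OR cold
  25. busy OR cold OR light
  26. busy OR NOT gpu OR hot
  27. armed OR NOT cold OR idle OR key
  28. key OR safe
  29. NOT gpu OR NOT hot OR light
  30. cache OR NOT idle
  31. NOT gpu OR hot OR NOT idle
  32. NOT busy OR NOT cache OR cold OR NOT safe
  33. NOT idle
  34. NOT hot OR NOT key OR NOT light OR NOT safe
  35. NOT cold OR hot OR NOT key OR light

Unit clause (NOT idle) forces idle = False.
Set hot = True.
  then (NOT hot OR NOT safe) forces safe = False.
  then (key OR safe) forces key = True.
Set cache = True.
Set gpu = True.
  then (cold OR NOT gpu) forces cold = True.
  then (busy OR NOT cold OR safe) forces busy = True.
  then (armed OR NOT cache OR NOT gpu OR NOT hot) forces armed = True.
  then (NOT gpu OR NOT hot OR light) forces light = True.
All clauses satisfied.

hot: True, cache: True, gpu: True, safe: False, light: True, armed: True, busy: True, idle: False, cold: True, key: True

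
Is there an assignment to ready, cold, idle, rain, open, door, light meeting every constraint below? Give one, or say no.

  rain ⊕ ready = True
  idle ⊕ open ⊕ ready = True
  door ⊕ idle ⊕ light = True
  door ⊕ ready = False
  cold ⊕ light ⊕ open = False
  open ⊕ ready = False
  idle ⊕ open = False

ready: True, cold: False, idle: True, rain: False, open: True, door: True, light: True

rain ⊕ ready = F ⊕ T = True ✓
idle ⊕ open ⊕ ready = T ⊕ T ⊕ T = True ✓
door ⊕ idle ⊕ light = T ⊕ T ⊕ T = True ✓
door ⊕ ready = T ⊕ T = False ✓
cold ⊕ light ⊕ open = F ⊕ T ⊕ T = False ✓
open ⊕ ready = T ⊕ T = False ✓
idle ⊕ open = T ⊕ T = False ✓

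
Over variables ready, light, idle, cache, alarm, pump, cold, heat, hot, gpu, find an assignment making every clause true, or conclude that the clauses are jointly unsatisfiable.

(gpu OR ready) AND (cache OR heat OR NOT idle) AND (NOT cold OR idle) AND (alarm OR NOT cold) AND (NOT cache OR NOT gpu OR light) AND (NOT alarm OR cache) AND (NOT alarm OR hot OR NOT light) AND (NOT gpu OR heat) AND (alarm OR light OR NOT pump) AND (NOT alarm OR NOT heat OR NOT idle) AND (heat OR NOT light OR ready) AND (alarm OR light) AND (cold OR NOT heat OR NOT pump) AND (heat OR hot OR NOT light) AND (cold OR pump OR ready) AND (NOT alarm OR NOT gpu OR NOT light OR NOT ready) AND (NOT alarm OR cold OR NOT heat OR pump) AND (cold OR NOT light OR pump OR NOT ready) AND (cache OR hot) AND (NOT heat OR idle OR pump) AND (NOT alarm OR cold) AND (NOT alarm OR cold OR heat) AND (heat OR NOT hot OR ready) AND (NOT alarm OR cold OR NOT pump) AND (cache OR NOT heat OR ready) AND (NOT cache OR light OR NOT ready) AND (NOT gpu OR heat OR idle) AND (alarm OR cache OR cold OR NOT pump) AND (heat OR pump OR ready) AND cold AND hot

Unit clause (cold) forces cold = True.
Unit clause (hot) forces hot = True.
In (NOT cold OR idle) only idle is left, so idle = True.
In (alarm OR NOT cold) only alarm is left, so alarm = True.
In (NOT alarm OR cache) only cache is left, so cache = True.
In (NOT alarm OR NOT heat OR NOT idle) only NOT heat is left, so heat = False.
In (heat OR NOT hot OR ready) only ready is left, so ready = True.
In (NOT cache OR light OR NOT ready) only light is left, so light = True.
In (NOT gpu OR heat) only NOT gpu is left, so gpu = False.
Set pump = False.
All clauses satisfied.

ready = True, light = True, idle = True, cache = True, alarm = True, pump = False, cold = True, heat = False, hot = True, gpu = False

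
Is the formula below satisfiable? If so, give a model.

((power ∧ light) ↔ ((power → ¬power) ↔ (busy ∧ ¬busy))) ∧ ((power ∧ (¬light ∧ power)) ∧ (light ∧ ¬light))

No satisfying assignment exists.

Case light = True: the conjunct ¬light is False.
Case light = False: the conjunct light is False.
Both cases fail — unsatisfiable.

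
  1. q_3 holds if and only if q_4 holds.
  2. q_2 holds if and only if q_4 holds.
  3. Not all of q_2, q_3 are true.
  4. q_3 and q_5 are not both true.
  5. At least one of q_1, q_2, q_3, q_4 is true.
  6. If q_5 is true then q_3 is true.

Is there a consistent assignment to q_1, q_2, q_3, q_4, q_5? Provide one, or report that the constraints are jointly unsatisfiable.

q_1: True; q_2: False; q_3: False; q_4: False; q_5: False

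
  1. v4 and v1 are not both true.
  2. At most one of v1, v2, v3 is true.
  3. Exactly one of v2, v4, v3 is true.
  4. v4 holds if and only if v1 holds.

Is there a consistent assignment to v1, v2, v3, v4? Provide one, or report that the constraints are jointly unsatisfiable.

v1 = False, v2 = False, v3 = True, v4 = False

  (1) v4=F, v1=F — not both ✓
  (2) {v1, v2, v3}: 1 true — at most one ✓
  (3) {v2, v4, v3}: 1 true — exactly one ✓
  (4) v4=F, v1=F — same ✓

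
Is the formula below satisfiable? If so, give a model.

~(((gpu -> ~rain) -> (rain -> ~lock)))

rain = True, lock = True, gpu = False

  ~(((gpu -> ~rain) -> (rain -> ~lock))) = True
    (gpu -> ~rain) -> (rain -> ~lock) = False
      gpu -> ~rain = True
        ~rain = False
      rain -> ~lock = False
        ~lock = False
The formula evaluates to True.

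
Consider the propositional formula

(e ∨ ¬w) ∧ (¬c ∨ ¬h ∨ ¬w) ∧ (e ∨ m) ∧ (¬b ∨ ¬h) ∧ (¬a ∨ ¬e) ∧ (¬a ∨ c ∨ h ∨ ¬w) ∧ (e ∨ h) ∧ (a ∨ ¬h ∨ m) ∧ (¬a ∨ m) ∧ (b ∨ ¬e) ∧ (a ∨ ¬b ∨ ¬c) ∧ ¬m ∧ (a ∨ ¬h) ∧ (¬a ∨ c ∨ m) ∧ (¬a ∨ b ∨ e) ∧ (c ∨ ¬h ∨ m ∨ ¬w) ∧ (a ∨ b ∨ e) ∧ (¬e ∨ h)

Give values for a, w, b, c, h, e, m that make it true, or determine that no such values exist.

No satisfying assignment exists.

Case m = True:
  Clause (¬m) is falsified — contradiction.
Case m = False:
  (e ∨ m) forces e = True.
  (¬a ∨ ¬e) forces a = False.
  (a ∨ ¬h ∨ m) forces h = False.
  Clause (¬e ∨ h) is falsified — contradiction.
Both cases fail, so the formula is unsatisfiable.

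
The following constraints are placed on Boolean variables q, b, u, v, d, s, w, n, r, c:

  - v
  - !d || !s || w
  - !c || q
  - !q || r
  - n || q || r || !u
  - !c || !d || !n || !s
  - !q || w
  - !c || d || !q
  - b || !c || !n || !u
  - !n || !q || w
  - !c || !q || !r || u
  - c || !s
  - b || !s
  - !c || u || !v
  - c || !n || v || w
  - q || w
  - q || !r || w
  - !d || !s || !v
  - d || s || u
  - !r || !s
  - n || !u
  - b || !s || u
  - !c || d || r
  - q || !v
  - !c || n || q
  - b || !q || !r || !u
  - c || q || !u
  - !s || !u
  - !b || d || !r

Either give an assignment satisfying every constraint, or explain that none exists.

q: True, b: False, u: False, v: True, d: True, s: False, w: True, n: False, r: True, c: False

Unit clause (v) forces v = True.
In (q || !v) only q is left, so q = True.
In (!q || r) only r is left, so r = True.
In (!q || w) only w is left, so w = True.
In (!r || !s) only !s is left, so s = False.
Set b = False.
  then (b || !q || !r || !u) forces u = False.
  then (!c || !q || !r || u) forces c = False.
  then (d || s || u) forces d = True.
Set n = False.
All clauses satisfied.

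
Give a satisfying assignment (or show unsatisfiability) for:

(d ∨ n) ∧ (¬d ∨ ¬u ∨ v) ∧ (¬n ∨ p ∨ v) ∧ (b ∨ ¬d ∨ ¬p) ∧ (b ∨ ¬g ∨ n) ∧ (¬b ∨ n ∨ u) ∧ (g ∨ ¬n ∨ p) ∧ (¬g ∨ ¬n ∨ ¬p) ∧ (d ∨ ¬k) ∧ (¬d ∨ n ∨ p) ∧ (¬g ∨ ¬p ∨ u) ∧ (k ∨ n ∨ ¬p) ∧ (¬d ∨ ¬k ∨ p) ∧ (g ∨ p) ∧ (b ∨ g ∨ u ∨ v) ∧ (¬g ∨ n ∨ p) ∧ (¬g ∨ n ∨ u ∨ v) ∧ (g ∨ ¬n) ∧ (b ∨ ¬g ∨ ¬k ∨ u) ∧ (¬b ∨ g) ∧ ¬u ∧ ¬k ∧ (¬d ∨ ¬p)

v = True, g = True, d = False, n = True, u = False, p = False, k = False, b = True

Unit clause (¬u) forces u = False.
Unit clause (¬k) forces k = False.
Set v = True.
Try g = False:
  (g ∨ p) forces p = True.
  (k ∨ n ∨ ¬p) forces n = True.
  clause (g ∨ ¬n) is falsified — backtrack.
So g = True.
  then (¬g ∨ ¬p ∨ u) forces p = False.
  then (¬g ∨ n ∨ p) forces n = True.
Set d = False.
Set b = True.
All clauses satisfied.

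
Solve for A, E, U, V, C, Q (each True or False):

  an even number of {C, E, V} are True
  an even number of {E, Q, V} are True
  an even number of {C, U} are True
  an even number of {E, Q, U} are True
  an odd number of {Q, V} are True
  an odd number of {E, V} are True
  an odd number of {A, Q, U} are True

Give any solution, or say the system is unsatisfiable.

UNSATISFIABLE

Adding constraints 1, 3, 4, 5 mod 2: every variable appears an even number of times on the left, so the left side is 0.
But the right sides sum to 1 (mod 2). 0 ≠ 1 — the system is inconsistent.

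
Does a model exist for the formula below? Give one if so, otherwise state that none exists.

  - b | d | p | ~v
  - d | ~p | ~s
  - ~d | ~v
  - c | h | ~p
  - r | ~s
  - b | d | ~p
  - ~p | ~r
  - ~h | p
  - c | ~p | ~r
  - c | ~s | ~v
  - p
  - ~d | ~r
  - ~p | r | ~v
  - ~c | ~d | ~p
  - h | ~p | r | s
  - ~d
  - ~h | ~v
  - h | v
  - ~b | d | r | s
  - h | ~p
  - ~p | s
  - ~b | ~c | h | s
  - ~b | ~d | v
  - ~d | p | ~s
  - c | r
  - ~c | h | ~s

Case p = True:
  (~p | ~r) forces r = False.
  (r | ~s) forces s = False.
  Clause (~p | s) is falsified — contradiction.
Case p = False:
  Clause (p) is falsified — contradiction.
Both cases fail, so the formula is unsatisfiable.

The formula is unsatisfiable.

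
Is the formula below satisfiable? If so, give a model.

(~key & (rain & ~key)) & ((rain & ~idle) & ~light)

rain=T, light=F, idle=F, key=F

  ~key & (rain & ~key) = True
    ~key = True
    rain & ~key = True
      ~key = True
  (rain & ~idle) & ~light = True
    rain & ~idle = True
      ~idle = True
    ~light = True
Both conjuncts True, so the formula holds.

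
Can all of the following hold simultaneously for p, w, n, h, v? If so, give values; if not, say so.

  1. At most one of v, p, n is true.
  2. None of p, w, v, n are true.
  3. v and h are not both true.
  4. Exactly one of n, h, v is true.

p = False, w = False, n = False, h = True, v = False

  (1) {v, p, n}: 0 true — at most one ✓
  (2) {p, w, v, n}: 0 true — none ✓
  (3) v=F, h=T — not both ✓
  (4) {n, h, v}: 1 true — exactly one ✓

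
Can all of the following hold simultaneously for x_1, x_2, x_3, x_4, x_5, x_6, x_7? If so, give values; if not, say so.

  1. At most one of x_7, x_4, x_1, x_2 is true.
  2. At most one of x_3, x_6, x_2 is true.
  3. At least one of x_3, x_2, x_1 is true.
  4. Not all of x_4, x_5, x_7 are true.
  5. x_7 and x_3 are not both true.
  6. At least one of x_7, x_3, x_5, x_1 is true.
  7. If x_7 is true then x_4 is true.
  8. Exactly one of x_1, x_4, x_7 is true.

x_1 = True; x_2 = False; x_3 = False; x_4 = False; x_5 = False; x_6 = False; x_7 = False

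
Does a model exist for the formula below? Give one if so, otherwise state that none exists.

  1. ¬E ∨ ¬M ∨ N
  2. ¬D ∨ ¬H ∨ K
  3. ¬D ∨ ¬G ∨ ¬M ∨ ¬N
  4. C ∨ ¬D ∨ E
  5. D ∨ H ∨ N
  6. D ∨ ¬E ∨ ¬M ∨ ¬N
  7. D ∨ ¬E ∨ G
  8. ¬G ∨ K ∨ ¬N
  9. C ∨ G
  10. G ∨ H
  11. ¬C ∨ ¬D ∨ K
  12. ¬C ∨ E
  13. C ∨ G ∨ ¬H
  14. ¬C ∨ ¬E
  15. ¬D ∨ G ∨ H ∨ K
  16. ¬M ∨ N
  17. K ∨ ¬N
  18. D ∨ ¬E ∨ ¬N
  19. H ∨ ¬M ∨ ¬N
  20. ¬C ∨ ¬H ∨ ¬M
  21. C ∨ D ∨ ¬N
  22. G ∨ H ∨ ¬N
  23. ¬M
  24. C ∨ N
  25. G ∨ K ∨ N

N: True, G: True, E: True, D: True, C: False, M: False, H: True, K: True

Unit clause (¬M) forces M = False.
Try N = False:
  (C ∨ N) forces C = True.
  (¬C ∨ E) forces E = True.
  clause (¬C ∨ ¬E) is falsified — backtrack.
So N = True.
  then (K ∨ ¬N) forces K = True.
Set G = True.
Set E = True.
  then (¬C ∨ ¬E) forces C = False.
  then (D ∨ ¬E ∨ ¬N) forces D = True.
Set H = True.
All clauses satisfied.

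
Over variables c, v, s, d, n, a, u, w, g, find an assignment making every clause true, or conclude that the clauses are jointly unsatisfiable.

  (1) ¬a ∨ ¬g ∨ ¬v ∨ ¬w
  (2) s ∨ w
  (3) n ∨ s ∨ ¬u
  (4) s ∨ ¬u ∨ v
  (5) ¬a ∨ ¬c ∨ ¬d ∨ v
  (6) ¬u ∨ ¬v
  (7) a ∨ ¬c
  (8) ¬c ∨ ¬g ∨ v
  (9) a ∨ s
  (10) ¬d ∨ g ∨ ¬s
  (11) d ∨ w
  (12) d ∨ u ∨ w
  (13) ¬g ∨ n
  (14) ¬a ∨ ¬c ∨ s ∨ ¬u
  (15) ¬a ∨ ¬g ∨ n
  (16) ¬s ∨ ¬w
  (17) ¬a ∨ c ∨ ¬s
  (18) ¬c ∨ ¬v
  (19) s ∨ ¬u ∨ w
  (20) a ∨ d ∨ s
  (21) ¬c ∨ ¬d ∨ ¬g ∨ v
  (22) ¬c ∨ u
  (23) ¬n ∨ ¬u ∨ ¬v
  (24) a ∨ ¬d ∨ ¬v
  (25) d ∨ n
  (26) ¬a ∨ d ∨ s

c=F, v=F, s=T, d=T, n=T, a=F, u=T, w=F, g=T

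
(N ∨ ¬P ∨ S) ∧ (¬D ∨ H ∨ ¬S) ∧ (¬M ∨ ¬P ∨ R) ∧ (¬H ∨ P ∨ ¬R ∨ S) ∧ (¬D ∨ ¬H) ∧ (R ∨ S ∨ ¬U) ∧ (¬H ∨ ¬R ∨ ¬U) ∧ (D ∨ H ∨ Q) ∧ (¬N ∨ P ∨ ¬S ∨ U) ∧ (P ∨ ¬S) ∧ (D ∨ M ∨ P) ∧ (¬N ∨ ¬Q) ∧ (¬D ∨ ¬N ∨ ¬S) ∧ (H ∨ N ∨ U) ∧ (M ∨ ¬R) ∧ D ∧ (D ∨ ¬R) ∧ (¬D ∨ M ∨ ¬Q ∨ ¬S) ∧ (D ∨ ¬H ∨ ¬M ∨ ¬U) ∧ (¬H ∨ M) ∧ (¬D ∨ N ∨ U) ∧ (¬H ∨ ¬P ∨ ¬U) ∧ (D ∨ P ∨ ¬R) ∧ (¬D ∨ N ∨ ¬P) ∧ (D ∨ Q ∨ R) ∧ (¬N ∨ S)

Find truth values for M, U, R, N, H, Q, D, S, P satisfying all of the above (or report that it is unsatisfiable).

Unit clause (D) forces D = True.
In (¬D ∨ ¬H) only ¬H is left, so H = False.
In (¬D ∨ H ∨ ¬S) only ¬S is left, so S = False.
In (¬N ∨ S) only ¬N is left, so N = False.
In (N ∨ ¬P ∨ S) only ¬P is left, so P = False.
In (H ∨ N ∨ U) only U is left, so U = True.
In (R ∨ S ∨ ¬U) only R is left, so R = True.
In (M ∨ ¬R) only M is left, so M = True.
Set Q = False.
All clauses satisfied.

M=T, U=T, R=T, N=F, H=F, Q=F, D=T, S=F, P=F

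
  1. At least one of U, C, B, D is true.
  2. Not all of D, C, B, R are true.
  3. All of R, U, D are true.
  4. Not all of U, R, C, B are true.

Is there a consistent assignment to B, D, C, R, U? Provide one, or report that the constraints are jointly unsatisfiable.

B: True; D: True; C: False; R: True; U: True

  (1) {U, C, B, D}: 3 true — at least one ✓
  (2) {D, C, B, R}: 3/4 true — not all ✓
  (3) {R, U, D}: all 3 true ✓
  (4) {U, R, C, B}: 3/4 true — not all ✓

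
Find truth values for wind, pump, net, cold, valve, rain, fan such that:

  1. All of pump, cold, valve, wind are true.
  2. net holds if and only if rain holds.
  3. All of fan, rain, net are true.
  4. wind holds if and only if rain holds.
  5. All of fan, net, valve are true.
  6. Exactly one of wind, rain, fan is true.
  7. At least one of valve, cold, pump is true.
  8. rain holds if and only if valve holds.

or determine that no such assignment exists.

Case valve = True:
  (1) forces pump = True.
  (1) forces cold = True.
  (1) forces wind = True.
  (3) forces fan = True.
  Constraint (6) is violated (wind=T, fan=T) — contradiction.
Case valve = False:
  Constraint (1) is violated (valve=F) — contradiction.
Both cases fail — unsatisfiable.

Unsatisfiable — no assignment works.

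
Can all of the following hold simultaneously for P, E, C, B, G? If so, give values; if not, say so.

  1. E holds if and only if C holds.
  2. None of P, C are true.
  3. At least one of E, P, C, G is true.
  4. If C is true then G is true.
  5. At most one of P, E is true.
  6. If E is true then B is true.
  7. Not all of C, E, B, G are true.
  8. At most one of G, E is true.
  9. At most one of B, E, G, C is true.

P = False; E = False; C = False; B = False; G = True

  (1) E=F, C=F — same ✓
  (2) {P, C}: 0 true — none ✓
  (3) {E, P, C, G}: 1 true — at least one ✓
  (4) C=F ⇒ G: vacuous ✓
  (5) {P, E}: 0 true — at most one ✓
  (6) E=F ⇒ B: vacuous ✓
  (7) {C, E, B, G}: 1/4 true — not all ✓
  (8) {G, E}: 1 true — at most one ✓
  (9) {B, E, G, C}: 1 true — at most one ✓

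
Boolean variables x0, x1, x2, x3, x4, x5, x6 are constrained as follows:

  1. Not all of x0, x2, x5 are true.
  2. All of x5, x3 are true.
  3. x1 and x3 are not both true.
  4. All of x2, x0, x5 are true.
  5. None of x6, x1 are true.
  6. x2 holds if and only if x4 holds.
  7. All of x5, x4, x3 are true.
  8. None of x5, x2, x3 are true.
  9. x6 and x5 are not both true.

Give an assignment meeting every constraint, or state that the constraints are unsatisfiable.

The formula is unsatisfiable.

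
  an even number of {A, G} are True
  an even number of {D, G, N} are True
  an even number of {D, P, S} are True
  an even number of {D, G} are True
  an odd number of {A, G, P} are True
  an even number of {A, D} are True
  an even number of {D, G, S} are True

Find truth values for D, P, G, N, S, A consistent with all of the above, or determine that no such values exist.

D=T, P=T, G=T, N=F, S=F, A=T

{A, G}: 2 true → even ✓
{D, G, N}: 2 true → even ✓
{D, P, S}: 2 true → even ✓
{D, G}: 2 true → even ✓
{A, G, P}: 3 true → odd ✓
{A, D}: 2 true → even ✓
{D, G, S}: 2 true → even ✓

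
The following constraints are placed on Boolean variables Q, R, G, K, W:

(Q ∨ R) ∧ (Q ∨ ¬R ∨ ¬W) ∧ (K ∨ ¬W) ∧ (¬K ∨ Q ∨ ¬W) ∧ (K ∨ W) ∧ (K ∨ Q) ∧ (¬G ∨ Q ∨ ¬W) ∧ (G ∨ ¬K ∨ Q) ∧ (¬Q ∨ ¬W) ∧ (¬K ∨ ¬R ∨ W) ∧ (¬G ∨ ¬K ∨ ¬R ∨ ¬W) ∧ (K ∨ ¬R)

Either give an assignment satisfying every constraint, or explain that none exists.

Q: True, R: False, G: False, K: True, W: False

Try Q = False:
  (Q ∨ R) forces R = True.
  (Q ∨ ¬R ∨ ¬W) forces W = False.
  (K ∨ W) forces K = True.
  clause (¬K ∨ ¬R ∨ W) is falsified — backtrack.
So Q = True.
  then (¬Q ∨ ¬W) forces W = False.
  then (K ∨ W) forces K = True.
  then (¬K ∨ ¬R ∨ W) forces R = False.
Set G = False.
All clauses satisfied.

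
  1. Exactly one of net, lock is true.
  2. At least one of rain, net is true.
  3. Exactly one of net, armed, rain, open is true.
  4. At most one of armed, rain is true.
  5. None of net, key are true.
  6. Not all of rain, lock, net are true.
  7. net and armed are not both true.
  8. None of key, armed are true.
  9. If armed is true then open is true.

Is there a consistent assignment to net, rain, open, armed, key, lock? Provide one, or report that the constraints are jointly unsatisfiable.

net = False, rain = True, open = False, armed = False, key = False, lock = True

  (1) {net, lock}: 1 true — exactly one ✓
  (2) {rain, net}: 1 true — at least one ✓
  (3) {net, armed, rain, open}: 1 true — exactly one ✓
  (4) {armed, rain}: 1 true — at most one ✓
  (5) {net, key}: 0 true — none ✓
  (6) {rain, lock, net}: 2/3 true — not all ✓
  (7) net=F, armed=F — not both ✓
  (8) {key, armed}: 0 true — none ✓
  (9) armed=F ⇒ open: vacuous ✓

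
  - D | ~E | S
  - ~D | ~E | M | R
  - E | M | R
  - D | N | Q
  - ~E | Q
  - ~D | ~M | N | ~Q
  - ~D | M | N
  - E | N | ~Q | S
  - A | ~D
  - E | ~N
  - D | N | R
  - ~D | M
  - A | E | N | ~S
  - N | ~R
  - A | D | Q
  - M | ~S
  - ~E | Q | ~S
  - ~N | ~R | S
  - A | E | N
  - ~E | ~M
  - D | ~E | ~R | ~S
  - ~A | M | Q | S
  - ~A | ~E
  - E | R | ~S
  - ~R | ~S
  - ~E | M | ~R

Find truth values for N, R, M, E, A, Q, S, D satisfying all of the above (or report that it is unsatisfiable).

Set N = False.
  then (N | ~R) forces R = False.
  then (D | N | R) forces D = True.
  then (~D | M) forces M = True.
  then (~E | ~M) forces E = False.
  then (E | R | ~S) forces S = False.
  then (~D | ~M | N | ~Q) forces Q = False.
  then (A | ~D) forces A = True.
All clauses satisfied.

N: False, R: False, M: True, E: False, A: True, Q: False, S: False, D: True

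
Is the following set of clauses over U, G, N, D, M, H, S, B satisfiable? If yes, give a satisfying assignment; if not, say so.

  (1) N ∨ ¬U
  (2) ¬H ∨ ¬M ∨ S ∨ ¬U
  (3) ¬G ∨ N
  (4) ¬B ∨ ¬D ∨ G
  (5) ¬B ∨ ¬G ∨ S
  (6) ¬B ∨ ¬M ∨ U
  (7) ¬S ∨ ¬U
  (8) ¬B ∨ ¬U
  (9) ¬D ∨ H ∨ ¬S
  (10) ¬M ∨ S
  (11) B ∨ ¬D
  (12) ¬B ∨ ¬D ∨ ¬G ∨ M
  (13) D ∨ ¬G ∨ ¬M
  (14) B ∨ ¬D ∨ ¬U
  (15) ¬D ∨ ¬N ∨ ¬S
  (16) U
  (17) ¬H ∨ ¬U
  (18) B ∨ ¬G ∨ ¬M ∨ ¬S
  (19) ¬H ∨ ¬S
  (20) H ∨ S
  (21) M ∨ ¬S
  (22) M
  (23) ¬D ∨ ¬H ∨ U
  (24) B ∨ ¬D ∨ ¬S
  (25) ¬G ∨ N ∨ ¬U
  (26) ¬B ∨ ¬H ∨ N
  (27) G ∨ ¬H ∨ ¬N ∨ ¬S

Case M = True:
  (¬M ∨ S) forces S = True.
  (¬S ∨ ¬U) forces U = False.
  Clause (U) is falsified — contradiction.
Case M = False:
  Clause (M) is falsified — contradiction.
Both cases fail, so the formula is unsatisfiable.

Unsatisfiable — no assignment works.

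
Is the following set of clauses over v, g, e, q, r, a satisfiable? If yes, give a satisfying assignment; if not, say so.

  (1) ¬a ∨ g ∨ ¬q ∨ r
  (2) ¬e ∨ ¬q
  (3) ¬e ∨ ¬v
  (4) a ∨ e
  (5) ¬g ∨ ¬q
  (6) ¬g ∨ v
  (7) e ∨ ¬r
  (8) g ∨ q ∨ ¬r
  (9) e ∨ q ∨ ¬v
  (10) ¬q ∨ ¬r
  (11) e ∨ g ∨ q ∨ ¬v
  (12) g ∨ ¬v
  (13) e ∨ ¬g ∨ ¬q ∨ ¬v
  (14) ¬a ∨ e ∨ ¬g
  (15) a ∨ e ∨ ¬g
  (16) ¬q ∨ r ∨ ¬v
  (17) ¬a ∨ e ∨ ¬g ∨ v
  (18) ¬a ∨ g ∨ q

v: False, g: False, e: True, q: False, r: False, a: False

Try v = True:
  (¬e ∨ ¬v) forces e = False.
  (a ∨ e) forces a = True.
  (e ∨ ¬r) forces r = False.
  (e ∨ q ∨ ¬v) forces q = True.
  clause (¬q ∨ r ∨ ¬v) is falsified — backtrack.
So v = False.
  then (¬g ∨ v) forces g = False.
Try e = False:
  (a ∨ e) forces a = True.
  (e ∨ ¬r) forces r = False.
  (¬a ∨ g ∨ ¬q ∨ r) forces q = False.
  clause (¬a ∨ g ∨ q) is falsified — backtrack.
So e = True.
  then (¬e ∨ ¬q) forces q = False.
  then (g ∨ q ∨ ¬r) forces r = False.
  then (¬a ∨ g ∨ q) forces a = False.
All clauses satisfied.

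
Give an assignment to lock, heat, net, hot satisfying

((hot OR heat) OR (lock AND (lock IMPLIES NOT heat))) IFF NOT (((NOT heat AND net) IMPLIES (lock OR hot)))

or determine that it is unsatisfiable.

lock = False; heat = False; net = False; hot = False

  ((hot OR heat) OR (lock AND (lock IMPLIES NOT heat))) IFF NOT (((NOT heat AND net) IMPLIES (lock OR hot))) = True
    (hot OR heat) OR (lock AND (lock IMPLIES NOT heat)) = False
      hot OR heat = False
      lock AND (lock IMPLIES NOT heat) = False
        lock IMPLIES NOT heat = True
          NOT heat = True
    NOT (((NOT heat AND net) IMPLIES (lock OR hot))) = False
      (NOT heat AND net) IMPLIES (lock OR hot) = True
        NOT heat AND net = False
          NOT heat = True
        lock OR hot = False
The formula evaluates to True.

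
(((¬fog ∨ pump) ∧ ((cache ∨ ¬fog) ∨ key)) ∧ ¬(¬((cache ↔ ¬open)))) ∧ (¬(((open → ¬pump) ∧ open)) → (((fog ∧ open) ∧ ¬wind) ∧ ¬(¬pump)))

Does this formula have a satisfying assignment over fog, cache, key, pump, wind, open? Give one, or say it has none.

fog: False; cache: False; key: False; pump: False; wind: True; open: True

  ((¬fog ∨ pump) ∧ ((cache ∨ ¬fog) ∨ key)) ∧ ¬(¬((cache ↔ ¬open))) = True
    (¬fog ∨ pump) ∧ ((cache ∨ ¬fog) ∨ key) = True
      ¬fog ∨ pump = True
        ¬fog = True
      (cache ∨ ¬fog) ∨ key = True
        cache ∨ ¬fog = True
          ¬fog = True
    ¬(¬((cache ↔ ¬open))) = True
      ¬((cache ↔ ¬open)) = False
        cache ↔ ¬open = True
          ¬open = False
  ¬(((open → ¬pump) ∧ open)) → (((fog ∧ open) ∧ ¬wind) ∧ ¬(¬pump)) = True
    ¬(((open → ¬pump) ∧ open)) = False
      (open → ¬pump) ∧ open = True
        open → ¬pump = True
          ¬pump = True
    ((fog ∧ open) ∧ ¬wind) ∧ ¬(¬pump) = False
      (fog ∧ open) ∧ ¬wind = False
        fog ∧ open = False
        ¬wind = False
      ¬(¬pump) = False
        ¬pump = True
Both conjuncts True, so the formula holds.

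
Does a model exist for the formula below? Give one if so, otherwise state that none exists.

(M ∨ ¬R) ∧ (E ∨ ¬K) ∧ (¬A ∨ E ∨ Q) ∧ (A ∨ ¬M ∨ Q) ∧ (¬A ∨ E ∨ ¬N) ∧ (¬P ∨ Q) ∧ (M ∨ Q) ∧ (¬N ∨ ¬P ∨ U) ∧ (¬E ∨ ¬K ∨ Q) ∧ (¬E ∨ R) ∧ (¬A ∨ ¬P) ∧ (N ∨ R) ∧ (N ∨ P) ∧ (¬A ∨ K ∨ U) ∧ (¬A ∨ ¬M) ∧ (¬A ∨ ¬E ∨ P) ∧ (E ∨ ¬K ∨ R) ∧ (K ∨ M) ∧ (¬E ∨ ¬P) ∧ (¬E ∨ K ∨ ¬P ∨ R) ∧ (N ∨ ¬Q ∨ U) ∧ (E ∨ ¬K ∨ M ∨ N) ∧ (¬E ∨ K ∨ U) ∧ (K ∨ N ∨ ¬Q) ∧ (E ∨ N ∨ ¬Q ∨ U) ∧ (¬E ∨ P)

Set N = True.
Set A = False.
Set K = False.
  then (K ∨ M) forces M = True.
  then (A ∨ ¬M ∨ Q) forces Q = True.
Set P = False.
  then (¬E ∨ P) forces E = False.
Set U = False.
Set R = True.
All clauses satisfied.

N = True, A = False, K = False, P = False, M = True, E = False, Q = True, U = False, R = True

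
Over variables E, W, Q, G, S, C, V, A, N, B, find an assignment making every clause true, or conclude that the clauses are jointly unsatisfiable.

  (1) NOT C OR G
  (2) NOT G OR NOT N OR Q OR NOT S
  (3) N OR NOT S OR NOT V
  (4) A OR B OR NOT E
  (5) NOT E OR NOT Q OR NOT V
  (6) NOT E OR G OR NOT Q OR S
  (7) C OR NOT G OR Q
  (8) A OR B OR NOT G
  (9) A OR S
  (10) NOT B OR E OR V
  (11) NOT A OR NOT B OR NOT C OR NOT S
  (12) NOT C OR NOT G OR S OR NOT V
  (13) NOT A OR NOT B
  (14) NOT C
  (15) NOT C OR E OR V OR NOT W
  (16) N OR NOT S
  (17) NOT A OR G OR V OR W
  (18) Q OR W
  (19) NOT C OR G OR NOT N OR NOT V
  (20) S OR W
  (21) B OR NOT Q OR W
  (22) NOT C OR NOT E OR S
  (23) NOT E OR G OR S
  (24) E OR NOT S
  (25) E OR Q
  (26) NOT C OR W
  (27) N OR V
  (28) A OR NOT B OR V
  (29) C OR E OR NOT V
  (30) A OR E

E = False, W = True, Q = True, G = True, S = False, C = False, V = False, A = True, N = True, B = False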